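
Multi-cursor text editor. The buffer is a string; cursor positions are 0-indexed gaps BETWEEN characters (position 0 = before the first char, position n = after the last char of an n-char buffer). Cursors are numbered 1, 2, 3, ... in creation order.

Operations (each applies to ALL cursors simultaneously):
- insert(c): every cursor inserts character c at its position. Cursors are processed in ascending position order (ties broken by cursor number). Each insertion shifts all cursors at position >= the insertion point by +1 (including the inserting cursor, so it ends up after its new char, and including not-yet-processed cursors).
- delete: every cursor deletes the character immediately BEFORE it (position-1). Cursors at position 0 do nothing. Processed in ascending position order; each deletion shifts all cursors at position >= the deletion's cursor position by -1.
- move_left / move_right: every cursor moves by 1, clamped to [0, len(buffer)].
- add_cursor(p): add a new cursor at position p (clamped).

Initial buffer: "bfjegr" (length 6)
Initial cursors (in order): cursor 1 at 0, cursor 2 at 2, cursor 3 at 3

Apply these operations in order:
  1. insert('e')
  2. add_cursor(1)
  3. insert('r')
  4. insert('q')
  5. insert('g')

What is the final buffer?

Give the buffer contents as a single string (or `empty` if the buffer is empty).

Answer: errqqggbferqgjerqgegr

Derivation:
After op 1 (insert('e')): buffer="ebfejeegr" (len 9), cursors c1@1 c2@4 c3@6, authorship 1..2.3...
After op 2 (add_cursor(1)): buffer="ebfejeegr" (len 9), cursors c1@1 c4@1 c2@4 c3@6, authorship 1..2.3...
After op 3 (insert('r')): buffer="errbferjeregr" (len 13), cursors c1@3 c4@3 c2@7 c3@10, authorship 114..22.33...
After op 4 (insert('q')): buffer="errqqbferqjerqegr" (len 17), cursors c1@5 c4@5 c2@10 c3@14, authorship 11414..222.333...
After op 5 (insert('g')): buffer="errqqggbferqgjerqgegr" (len 21), cursors c1@7 c4@7 c2@13 c3@18, authorship 1141414..2222.3333...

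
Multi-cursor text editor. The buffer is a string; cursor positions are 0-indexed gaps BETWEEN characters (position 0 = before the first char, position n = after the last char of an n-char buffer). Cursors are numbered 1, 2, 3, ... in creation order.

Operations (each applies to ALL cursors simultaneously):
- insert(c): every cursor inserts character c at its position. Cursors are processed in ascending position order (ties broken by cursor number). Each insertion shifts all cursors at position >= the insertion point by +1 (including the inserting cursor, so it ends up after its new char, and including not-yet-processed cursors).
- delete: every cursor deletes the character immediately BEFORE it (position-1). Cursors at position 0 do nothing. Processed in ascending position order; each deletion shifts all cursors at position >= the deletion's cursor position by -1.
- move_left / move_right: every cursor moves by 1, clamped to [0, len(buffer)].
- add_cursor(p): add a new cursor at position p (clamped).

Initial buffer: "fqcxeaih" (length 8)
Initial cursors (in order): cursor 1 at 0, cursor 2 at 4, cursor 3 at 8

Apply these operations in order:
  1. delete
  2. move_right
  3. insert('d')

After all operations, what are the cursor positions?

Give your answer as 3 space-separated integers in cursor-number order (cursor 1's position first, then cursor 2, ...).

After op 1 (delete): buffer="fqceai" (len 6), cursors c1@0 c2@3 c3@6, authorship ......
After op 2 (move_right): buffer="fqceai" (len 6), cursors c1@1 c2@4 c3@6, authorship ......
After op 3 (insert('d')): buffer="fdqcedaid" (len 9), cursors c1@2 c2@6 c3@9, authorship .1...2..3

Answer: 2 6 9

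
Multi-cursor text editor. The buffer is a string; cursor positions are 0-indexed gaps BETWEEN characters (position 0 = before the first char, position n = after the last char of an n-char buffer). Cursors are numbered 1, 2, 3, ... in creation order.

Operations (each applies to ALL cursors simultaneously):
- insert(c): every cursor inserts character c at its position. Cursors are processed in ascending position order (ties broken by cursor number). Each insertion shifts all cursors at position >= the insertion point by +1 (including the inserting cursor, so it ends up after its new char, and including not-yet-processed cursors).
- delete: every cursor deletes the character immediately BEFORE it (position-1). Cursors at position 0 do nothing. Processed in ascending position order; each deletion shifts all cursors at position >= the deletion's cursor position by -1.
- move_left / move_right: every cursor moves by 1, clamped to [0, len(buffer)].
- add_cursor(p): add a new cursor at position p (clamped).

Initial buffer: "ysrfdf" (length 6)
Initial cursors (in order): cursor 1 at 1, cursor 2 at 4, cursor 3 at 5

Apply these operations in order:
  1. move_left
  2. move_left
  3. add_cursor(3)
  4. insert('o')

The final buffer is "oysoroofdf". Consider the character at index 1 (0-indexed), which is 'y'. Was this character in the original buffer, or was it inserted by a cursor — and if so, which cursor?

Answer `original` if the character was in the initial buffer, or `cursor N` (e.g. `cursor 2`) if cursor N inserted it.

After op 1 (move_left): buffer="ysrfdf" (len 6), cursors c1@0 c2@3 c3@4, authorship ......
After op 2 (move_left): buffer="ysrfdf" (len 6), cursors c1@0 c2@2 c3@3, authorship ......
After op 3 (add_cursor(3)): buffer="ysrfdf" (len 6), cursors c1@0 c2@2 c3@3 c4@3, authorship ......
After op 4 (insert('o')): buffer="oysoroofdf" (len 10), cursors c1@1 c2@4 c3@7 c4@7, authorship 1..2.34...
Authorship (.=original, N=cursor N): 1 . . 2 . 3 4 . . .
Index 1: author = original

Answer: original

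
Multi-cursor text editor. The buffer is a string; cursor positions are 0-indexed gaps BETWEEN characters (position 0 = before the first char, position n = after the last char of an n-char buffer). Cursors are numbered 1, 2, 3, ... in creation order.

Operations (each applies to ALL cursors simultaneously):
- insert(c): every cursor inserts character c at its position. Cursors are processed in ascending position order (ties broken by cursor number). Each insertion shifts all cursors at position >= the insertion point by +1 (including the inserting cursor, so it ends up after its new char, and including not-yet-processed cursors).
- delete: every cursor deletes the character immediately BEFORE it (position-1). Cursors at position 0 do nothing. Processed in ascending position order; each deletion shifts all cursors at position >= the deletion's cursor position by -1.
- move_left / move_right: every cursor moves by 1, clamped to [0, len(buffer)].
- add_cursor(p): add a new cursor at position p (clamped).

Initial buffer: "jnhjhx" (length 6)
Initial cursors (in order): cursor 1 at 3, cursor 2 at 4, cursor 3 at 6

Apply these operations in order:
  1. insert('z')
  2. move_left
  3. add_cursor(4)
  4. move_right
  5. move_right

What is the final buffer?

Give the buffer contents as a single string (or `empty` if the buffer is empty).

After op 1 (insert('z')): buffer="jnhzjzhxz" (len 9), cursors c1@4 c2@6 c3@9, authorship ...1.2..3
After op 2 (move_left): buffer="jnhzjzhxz" (len 9), cursors c1@3 c2@5 c3@8, authorship ...1.2..3
After op 3 (add_cursor(4)): buffer="jnhzjzhxz" (len 9), cursors c1@3 c4@4 c2@5 c3@8, authorship ...1.2..3
After op 4 (move_right): buffer="jnhzjzhxz" (len 9), cursors c1@4 c4@5 c2@6 c3@9, authorship ...1.2..3
After op 5 (move_right): buffer="jnhzjzhxz" (len 9), cursors c1@5 c4@6 c2@7 c3@9, authorship ...1.2..3

Answer: jnhzjzhxz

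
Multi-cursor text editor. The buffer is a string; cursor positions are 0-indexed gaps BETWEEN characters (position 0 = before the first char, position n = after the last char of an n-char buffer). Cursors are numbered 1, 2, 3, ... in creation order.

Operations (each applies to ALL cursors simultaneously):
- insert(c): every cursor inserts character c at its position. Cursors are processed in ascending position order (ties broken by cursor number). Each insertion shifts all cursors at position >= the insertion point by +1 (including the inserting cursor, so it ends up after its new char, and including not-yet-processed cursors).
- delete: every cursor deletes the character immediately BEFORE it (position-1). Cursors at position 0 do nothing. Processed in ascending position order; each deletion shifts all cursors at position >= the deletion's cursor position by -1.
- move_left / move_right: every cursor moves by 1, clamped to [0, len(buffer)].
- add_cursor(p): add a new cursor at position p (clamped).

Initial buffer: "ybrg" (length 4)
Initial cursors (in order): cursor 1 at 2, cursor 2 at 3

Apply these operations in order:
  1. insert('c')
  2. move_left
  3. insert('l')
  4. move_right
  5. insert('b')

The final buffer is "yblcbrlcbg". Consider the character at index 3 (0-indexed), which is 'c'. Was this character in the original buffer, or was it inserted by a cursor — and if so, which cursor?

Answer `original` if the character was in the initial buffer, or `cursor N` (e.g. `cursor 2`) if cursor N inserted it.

After op 1 (insert('c')): buffer="ybcrcg" (len 6), cursors c1@3 c2@5, authorship ..1.2.
After op 2 (move_left): buffer="ybcrcg" (len 6), cursors c1@2 c2@4, authorship ..1.2.
After op 3 (insert('l')): buffer="yblcrlcg" (len 8), cursors c1@3 c2@6, authorship ..11.22.
After op 4 (move_right): buffer="yblcrlcg" (len 8), cursors c1@4 c2@7, authorship ..11.22.
After op 5 (insert('b')): buffer="yblcbrlcbg" (len 10), cursors c1@5 c2@9, authorship ..111.222.
Authorship (.=original, N=cursor N): . . 1 1 1 . 2 2 2 .
Index 3: author = 1

Answer: cursor 1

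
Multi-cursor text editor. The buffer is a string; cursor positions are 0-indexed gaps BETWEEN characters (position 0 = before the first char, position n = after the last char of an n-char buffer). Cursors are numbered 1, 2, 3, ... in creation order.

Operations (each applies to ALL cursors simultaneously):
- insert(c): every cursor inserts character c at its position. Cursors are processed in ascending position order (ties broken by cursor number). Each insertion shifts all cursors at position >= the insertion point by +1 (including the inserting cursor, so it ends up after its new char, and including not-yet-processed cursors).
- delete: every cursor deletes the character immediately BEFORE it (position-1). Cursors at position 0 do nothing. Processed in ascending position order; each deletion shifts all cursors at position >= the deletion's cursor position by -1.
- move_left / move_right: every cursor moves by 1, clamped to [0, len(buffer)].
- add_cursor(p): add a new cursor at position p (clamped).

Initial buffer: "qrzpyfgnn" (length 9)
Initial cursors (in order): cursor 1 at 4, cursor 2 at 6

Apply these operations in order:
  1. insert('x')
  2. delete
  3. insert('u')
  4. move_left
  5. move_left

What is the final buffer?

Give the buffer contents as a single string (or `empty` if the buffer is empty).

After op 1 (insert('x')): buffer="qrzpxyfxgnn" (len 11), cursors c1@5 c2@8, authorship ....1..2...
After op 2 (delete): buffer="qrzpyfgnn" (len 9), cursors c1@4 c2@6, authorship .........
After op 3 (insert('u')): buffer="qrzpuyfugnn" (len 11), cursors c1@5 c2@8, authorship ....1..2...
After op 4 (move_left): buffer="qrzpuyfugnn" (len 11), cursors c1@4 c2@7, authorship ....1..2...
After op 5 (move_left): buffer="qrzpuyfugnn" (len 11), cursors c1@3 c2@6, authorship ....1..2...

Answer: qrzpuyfugnn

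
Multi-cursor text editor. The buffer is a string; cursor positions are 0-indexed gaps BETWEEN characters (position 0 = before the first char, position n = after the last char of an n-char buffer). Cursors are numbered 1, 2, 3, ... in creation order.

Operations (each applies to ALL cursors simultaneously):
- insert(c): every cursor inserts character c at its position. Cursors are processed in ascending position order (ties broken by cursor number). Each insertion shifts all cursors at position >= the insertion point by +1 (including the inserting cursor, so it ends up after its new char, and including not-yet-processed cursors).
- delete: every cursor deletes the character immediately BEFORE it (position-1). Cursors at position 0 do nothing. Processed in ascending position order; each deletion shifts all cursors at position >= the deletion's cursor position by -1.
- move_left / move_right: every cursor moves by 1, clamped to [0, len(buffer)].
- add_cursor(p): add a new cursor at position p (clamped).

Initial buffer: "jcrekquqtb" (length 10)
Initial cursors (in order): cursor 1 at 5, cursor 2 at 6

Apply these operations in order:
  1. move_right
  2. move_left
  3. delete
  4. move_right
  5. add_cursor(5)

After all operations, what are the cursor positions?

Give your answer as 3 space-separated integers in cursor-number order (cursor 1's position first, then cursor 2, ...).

Answer: 5 5 5

Derivation:
After op 1 (move_right): buffer="jcrekquqtb" (len 10), cursors c1@6 c2@7, authorship ..........
After op 2 (move_left): buffer="jcrekquqtb" (len 10), cursors c1@5 c2@6, authorship ..........
After op 3 (delete): buffer="jcreuqtb" (len 8), cursors c1@4 c2@4, authorship ........
After op 4 (move_right): buffer="jcreuqtb" (len 8), cursors c1@5 c2@5, authorship ........
After op 5 (add_cursor(5)): buffer="jcreuqtb" (len 8), cursors c1@5 c2@5 c3@5, authorship ........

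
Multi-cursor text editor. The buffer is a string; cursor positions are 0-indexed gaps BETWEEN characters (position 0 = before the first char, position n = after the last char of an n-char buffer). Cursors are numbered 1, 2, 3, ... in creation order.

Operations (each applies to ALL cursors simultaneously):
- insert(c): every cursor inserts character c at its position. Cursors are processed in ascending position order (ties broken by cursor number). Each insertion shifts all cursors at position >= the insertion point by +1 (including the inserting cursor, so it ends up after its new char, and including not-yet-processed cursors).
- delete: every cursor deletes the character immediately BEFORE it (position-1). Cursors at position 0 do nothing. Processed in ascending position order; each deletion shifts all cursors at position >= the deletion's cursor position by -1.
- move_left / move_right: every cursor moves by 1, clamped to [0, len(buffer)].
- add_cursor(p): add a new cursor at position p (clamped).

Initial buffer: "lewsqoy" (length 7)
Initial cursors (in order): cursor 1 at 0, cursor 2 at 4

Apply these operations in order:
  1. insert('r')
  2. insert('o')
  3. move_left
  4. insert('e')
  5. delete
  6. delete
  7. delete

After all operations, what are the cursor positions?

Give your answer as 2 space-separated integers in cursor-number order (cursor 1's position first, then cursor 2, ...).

Answer: 0 4

Derivation:
After op 1 (insert('r')): buffer="rlewsrqoy" (len 9), cursors c1@1 c2@6, authorship 1....2...
After op 2 (insert('o')): buffer="rolewsroqoy" (len 11), cursors c1@2 c2@8, authorship 11....22...
After op 3 (move_left): buffer="rolewsroqoy" (len 11), cursors c1@1 c2@7, authorship 11....22...
After op 4 (insert('e')): buffer="reolewsreoqoy" (len 13), cursors c1@2 c2@9, authorship 111....222...
After op 5 (delete): buffer="rolewsroqoy" (len 11), cursors c1@1 c2@7, authorship 11....22...
After op 6 (delete): buffer="olewsoqoy" (len 9), cursors c1@0 c2@5, authorship 1....2...
After op 7 (delete): buffer="olewoqoy" (len 8), cursors c1@0 c2@4, authorship 1...2...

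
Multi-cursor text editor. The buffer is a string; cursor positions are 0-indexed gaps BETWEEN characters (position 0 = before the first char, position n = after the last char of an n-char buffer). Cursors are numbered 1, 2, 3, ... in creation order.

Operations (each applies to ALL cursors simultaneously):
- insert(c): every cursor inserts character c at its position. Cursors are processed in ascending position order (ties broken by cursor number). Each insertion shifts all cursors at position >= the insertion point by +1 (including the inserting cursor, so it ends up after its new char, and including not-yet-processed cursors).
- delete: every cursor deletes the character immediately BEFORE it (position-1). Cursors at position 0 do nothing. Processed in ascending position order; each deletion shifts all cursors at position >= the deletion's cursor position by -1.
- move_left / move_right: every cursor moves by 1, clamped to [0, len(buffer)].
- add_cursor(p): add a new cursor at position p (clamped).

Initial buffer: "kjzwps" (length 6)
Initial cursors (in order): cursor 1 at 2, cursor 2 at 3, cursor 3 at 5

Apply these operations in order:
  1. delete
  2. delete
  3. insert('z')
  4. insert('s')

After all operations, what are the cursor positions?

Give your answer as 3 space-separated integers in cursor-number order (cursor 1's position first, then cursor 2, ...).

After op 1 (delete): buffer="kws" (len 3), cursors c1@1 c2@1 c3@2, authorship ...
After op 2 (delete): buffer="s" (len 1), cursors c1@0 c2@0 c3@0, authorship .
After op 3 (insert('z')): buffer="zzzs" (len 4), cursors c1@3 c2@3 c3@3, authorship 123.
After op 4 (insert('s')): buffer="zzzssss" (len 7), cursors c1@6 c2@6 c3@6, authorship 123123.

Answer: 6 6 6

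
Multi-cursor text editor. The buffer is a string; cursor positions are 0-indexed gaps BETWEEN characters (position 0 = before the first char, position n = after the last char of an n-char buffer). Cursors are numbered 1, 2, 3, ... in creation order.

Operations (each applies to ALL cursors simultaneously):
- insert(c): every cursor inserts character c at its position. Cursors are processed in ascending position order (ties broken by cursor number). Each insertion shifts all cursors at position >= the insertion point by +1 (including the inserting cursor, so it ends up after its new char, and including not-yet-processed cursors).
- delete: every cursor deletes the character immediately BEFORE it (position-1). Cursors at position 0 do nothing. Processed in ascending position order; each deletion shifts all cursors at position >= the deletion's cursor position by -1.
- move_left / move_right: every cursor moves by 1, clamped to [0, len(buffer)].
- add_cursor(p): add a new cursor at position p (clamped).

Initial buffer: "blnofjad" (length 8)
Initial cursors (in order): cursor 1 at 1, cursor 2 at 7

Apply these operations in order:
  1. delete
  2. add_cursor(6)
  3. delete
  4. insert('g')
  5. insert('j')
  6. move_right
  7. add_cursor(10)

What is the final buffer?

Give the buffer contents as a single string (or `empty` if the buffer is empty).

Answer: gjlnofggjj

Derivation:
After op 1 (delete): buffer="lnofjd" (len 6), cursors c1@0 c2@5, authorship ......
After op 2 (add_cursor(6)): buffer="lnofjd" (len 6), cursors c1@0 c2@5 c3@6, authorship ......
After op 3 (delete): buffer="lnof" (len 4), cursors c1@0 c2@4 c3@4, authorship ....
After op 4 (insert('g')): buffer="glnofgg" (len 7), cursors c1@1 c2@7 c3@7, authorship 1....23
After op 5 (insert('j')): buffer="gjlnofggjj" (len 10), cursors c1@2 c2@10 c3@10, authorship 11....2323
After op 6 (move_right): buffer="gjlnofggjj" (len 10), cursors c1@3 c2@10 c3@10, authorship 11....2323
After op 7 (add_cursor(10)): buffer="gjlnofggjj" (len 10), cursors c1@3 c2@10 c3@10 c4@10, authorship 11....2323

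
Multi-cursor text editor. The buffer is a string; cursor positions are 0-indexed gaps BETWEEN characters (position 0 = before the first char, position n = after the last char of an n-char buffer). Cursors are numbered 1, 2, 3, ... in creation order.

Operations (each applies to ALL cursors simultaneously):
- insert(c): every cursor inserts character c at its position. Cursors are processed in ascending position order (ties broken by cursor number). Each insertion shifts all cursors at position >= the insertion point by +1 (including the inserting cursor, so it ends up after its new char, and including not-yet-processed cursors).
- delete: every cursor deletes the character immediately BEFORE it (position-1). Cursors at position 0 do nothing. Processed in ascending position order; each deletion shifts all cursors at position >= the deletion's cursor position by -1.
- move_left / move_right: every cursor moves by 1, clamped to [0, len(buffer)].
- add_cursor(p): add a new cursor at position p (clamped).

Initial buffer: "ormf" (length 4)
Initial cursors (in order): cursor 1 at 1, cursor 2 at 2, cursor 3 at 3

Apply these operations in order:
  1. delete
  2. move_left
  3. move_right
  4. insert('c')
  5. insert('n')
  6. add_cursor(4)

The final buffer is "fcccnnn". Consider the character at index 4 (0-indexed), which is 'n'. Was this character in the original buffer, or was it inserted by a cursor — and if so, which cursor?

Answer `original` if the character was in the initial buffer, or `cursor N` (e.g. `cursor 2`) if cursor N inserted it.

Answer: cursor 1

Derivation:
After op 1 (delete): buffer="f" (len 1), cursors c1@0 c2@0 c3@0, authorship .
After op 2 (move_left): buffer="f" (len 1), cursors c1@0 c2@0 c3@0, authorship .
After op 3 (move_right): buffer="f" (len 1), cursors c1@1 c2@1 c3@1, authorship .
After op 4 (insert('c')): buffer="fccc" (len 4), cursors c1@4 c2@4 c3@4, authorship .123
After op 5 (insert('n')): buffer="fcccnnn" (len 7), cursors c1@7 c2@7 c3@7, authorship .123123
After op 6 (add_cursor(4)): buffer="fcccnnn" (len 7), cursors c4@4 c1@7 c2@7 c3@7, authorship .123123
Authorship (.=original, N=cursor N): . 1 2 3 1 2 3
Index 4: author = 1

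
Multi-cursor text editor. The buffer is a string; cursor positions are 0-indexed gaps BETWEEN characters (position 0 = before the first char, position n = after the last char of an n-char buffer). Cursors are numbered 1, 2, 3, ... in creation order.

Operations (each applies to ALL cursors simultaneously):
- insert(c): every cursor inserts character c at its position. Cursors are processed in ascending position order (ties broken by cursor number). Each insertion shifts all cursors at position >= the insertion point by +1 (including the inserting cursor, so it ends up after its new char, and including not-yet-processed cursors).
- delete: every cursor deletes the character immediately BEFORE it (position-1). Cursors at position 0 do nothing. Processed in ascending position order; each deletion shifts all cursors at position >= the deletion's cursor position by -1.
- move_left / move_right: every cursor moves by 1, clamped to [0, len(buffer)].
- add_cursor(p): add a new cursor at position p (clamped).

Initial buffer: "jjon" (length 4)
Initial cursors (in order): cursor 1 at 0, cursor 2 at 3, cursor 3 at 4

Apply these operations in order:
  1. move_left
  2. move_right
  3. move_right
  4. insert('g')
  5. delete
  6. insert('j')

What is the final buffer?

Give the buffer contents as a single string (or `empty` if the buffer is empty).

Answer: jjjonjj

Derivation:
After op 1 (move_left): buffer="jjon" (len 4), cursors c1@0 c2@2 c3@3, authorship ....
After op 2 (move_right): buffer="jjon" (len 4), cursors c1@1 c2@3 c3@4, authorship ....
After op 3 (move_right): buffer="jjon" (len 4), cursors c1@2 c2@4 c3@4, authorship ....
After op 4 (insert('g')): buffer="jjgongg" (len 7), cursors c1@3 c2@7 c3@7, authorship ..1..23
After op 5 (delete): buffer="jjon" (len 4), cursors c1@2 c2@4 c3@4, authorship ....
After op 6 (insert('j')): buffer="jjjonjj" (len 7), cursors c1@3 c2@7 c3@7, authorship ..1..23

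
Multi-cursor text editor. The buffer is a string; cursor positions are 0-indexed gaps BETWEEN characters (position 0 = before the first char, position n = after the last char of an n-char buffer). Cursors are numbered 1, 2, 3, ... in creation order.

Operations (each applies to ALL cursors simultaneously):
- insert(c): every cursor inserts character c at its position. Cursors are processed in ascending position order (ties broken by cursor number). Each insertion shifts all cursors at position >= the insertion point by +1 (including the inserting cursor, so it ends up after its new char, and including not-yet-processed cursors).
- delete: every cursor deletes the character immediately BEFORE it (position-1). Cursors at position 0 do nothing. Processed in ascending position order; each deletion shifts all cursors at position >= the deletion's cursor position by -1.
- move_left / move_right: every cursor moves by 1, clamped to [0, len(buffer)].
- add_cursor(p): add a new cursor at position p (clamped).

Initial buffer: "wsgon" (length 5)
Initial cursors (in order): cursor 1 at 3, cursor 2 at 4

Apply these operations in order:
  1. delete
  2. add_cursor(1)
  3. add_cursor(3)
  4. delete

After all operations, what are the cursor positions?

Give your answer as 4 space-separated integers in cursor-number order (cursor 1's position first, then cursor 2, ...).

After op 1 (delete): buffer="wsn" (len 3), cursors c1@2 c2@2, authorship ...
After op 2 (add_cursor(1)): buffer="wsn" (len 3), cursors c3@1 c1@2 c2@2, authorship ...
After op 3 (add_cursor(3)): buffer="wsn" (len 3), cursors c3@1 c1@2 c2@2 c4@3, authorship ...
After op 4 (delete): buffer="" (len 0), cursors c1@0 c2@0 c3@0 c4@0, authorship 

Answer: 0 0 0 0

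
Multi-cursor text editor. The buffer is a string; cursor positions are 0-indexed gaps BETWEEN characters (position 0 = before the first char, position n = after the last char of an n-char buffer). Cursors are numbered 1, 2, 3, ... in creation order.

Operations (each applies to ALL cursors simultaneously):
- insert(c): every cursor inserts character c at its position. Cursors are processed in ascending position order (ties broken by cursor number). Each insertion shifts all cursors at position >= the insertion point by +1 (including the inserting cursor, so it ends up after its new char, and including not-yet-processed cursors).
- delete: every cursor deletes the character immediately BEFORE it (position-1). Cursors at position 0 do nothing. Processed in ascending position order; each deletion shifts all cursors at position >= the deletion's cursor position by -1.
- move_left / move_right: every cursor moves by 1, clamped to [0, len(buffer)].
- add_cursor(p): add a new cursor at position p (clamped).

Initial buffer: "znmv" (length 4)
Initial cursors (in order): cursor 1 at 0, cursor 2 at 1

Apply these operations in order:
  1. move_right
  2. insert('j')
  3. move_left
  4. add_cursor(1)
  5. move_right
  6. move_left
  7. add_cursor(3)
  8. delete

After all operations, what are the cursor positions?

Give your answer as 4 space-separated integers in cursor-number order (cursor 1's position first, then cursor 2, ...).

After op 1 (move_right): buffer="znmv" (len 4), cursors c1@1 c2@2, authorship ....
After op 2 (insert('j')): buffer="zjnjmv" (len 6), cursors c1@2 c2@4, authorship .1.2..
After op 3 (move_left): buffer="zjnjmv" (len 6), cursors c1@1 c2@3, authorship .1.2..
After op 4 (add_cursor(1)): buffer="zjnjmv" (len 6), cursors c1@1 c3@1 c2@3, authorship .1.2..
After op 5 (move_right): buffer="zjnjmv" (len 6), cursors c1@2 c3@2 c2@4, authorship .1.2..
After op 6 (move_left): buffer="zjnjmv" (len 6), cursors c1@1 c3@1 c2@3, authorship .1.2..
After op 7 (add_cursor(3)): buffer="zjnjmv" (len 6), cursors c1@1 c3@1 c2@3 c4@3, authorship .1.2..
After op 8 (delete): buffer="jmv" (len 3), cursors c1@0 c2@0 c3@0 c4@0, authorship 2..

Answer: 0 0 0 0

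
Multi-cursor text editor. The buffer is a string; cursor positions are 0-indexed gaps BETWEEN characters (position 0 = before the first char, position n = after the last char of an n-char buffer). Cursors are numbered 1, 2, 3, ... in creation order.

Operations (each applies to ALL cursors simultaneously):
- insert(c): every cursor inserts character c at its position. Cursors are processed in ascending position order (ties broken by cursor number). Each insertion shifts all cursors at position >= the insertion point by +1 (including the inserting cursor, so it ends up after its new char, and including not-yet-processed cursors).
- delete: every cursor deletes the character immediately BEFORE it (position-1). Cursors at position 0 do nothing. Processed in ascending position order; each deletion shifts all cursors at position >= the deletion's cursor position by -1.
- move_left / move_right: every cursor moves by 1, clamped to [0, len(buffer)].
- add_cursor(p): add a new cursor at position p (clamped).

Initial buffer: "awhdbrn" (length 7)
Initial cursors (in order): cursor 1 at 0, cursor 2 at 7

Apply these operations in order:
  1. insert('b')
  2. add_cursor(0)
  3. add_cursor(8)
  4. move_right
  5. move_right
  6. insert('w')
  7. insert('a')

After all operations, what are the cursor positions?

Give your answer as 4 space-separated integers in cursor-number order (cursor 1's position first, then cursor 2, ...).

After op 1 (insert('b')): buffer="bawhdbrnb" (len 9), cursors c1@1 c2@9, authorship 1.......2
After op 2 (add_cursor(0)): buffer="bawhdbrnb" (len 9), cursors c3@0 c1@1 c2@9, authorship 1.......2
After op 3 (add_cursor(8)): buffer="bawhdbrnb" (len 9), cursors c3@0 c1@1 c4@8 c2@9, authorship 1.......2
After op 4 (move_right): buffer="bawhdbrnb" (len 9), cursors c3@1 c1@2 c2@9 c4@9, authorship 1.......2
After op 5 (move_right): buffer="bawhdbrnb" (len 9), cursors c3@2 c1@3 c2@9 c4@9, authorship 1.......2
After op 6 (insert('w')): buffer="bawwwhdbrnbww" (len 13), cursors c3@3 c1@5 c2@13 c4@13, authorship 1.3.1.....224
After op 7 (insert('a')): buffer="bawawwahdbrnbwwaa" (len 17), cursors c3@4 c1@7 c2@17 c4@17, authorship 1.33.11.....22424

Answer: 7 17 4 17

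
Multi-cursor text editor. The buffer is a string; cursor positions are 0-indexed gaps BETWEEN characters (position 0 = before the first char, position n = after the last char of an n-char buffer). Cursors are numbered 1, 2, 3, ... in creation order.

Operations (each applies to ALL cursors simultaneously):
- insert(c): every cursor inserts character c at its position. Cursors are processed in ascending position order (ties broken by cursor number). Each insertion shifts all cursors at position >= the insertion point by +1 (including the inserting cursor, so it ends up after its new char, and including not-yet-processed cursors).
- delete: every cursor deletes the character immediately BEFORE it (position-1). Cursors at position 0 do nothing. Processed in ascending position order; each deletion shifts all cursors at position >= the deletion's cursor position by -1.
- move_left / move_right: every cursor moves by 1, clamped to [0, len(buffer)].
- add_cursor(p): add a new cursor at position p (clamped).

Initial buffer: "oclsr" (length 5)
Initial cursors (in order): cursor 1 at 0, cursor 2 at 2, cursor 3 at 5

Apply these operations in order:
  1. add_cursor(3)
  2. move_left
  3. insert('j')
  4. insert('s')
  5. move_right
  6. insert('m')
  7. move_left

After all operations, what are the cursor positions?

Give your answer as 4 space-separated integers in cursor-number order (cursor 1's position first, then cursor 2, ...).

After op 1 (add_cursor(3)): buffer="oclsr" (len 5), cursors c1@0 c2@2 c4@3 c3@5, authorship .....
After op 2 (move_left): buffer="oclsr" (len 5), cursors c1@0 c2@1 c4@2 c3@4, authorship .....
After op 3 (insert('j')): buffer="jojcjlsjr" (len 9), cursors c1@1 c2@3 c4@5 c3@8, authorship 1.2.4..3.
After op 4 (insert('s')): buffer="jsojscjslsjsr" (len 13), cursors c1@2 c2@5 c4@8 c3@12, authorship 11.22.44..33.
After op 5 (move_right): buffer="jsojscjslsjsr" (len 13), cursors c1@3 c2@6 c4@9 c3@13, authorship 11.22.44..33.
After op 6 (insert('m')): buffer="jsomjscmjslmsjsrm" (len 17), cursors c1@4 c2@8 c4@12 c3@17, authorship 11.122.244.4.33.3
After op 7 (move_left): buffer="jsomjscmjslmsjsrm" (len 17), cursors c1@3 c2@7 c4@11 c3@16, authorship 11.122.244.4.33.3

Answer: 3 7 16 11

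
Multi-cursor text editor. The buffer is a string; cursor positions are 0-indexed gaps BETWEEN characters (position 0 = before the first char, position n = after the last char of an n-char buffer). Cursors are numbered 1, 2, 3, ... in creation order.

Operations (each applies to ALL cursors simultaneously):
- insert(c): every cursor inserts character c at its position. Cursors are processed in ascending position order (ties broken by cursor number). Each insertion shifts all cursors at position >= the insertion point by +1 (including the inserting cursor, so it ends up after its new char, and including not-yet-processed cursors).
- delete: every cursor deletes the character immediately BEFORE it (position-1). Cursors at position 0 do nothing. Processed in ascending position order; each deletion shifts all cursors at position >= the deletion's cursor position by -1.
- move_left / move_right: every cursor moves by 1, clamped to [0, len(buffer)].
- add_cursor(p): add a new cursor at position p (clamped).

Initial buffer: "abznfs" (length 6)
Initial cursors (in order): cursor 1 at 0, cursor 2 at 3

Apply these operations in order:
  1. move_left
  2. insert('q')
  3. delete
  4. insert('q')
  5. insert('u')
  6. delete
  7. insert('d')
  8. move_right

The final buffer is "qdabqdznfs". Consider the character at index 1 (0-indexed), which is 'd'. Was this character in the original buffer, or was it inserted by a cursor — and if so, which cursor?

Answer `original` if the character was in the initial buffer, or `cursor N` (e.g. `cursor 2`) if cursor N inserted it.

Answer: cursor 1

Derivation:
After op 1 (move_left): buffer="abznfs" (len 6), cursors c1@0 c2@2, authorship ......
After op 2 (insert('q')): buffer="qabqznfs" (len 8), cursors c1@1 c2@4, authorship 1..2....
After op 3 (delete): buffer="abznfs" (len 6), cursors c1@0 c2@2, authorship ......
After op 4 (insert('q')): buffer="qabqznfs" (len 8), cursors c1@1 c2@4, authorship 1..2....
After op 5 (insert('u')): buffer="quabquznfs" (len 10), cursors c1@2 c2@6, authorship 11..22....
After op 6 (delete): buffer="qabqznfs" (len 8), cursors c1@1 c2@4, authorship 1..2....
After op 7 (insert('d')): buffer="qdabqdznfs" (len 10), cursors c1@2 c2@6, authorship 11..22....
After op 8 (move_right): buffer="qdabqdznfs" (len 10), cursors c1@3 c2@7, authorship 11..22....
Authorship (.=original, N=cursor N): 1 1 . . 2 2 . . . .
Index 1: author = 1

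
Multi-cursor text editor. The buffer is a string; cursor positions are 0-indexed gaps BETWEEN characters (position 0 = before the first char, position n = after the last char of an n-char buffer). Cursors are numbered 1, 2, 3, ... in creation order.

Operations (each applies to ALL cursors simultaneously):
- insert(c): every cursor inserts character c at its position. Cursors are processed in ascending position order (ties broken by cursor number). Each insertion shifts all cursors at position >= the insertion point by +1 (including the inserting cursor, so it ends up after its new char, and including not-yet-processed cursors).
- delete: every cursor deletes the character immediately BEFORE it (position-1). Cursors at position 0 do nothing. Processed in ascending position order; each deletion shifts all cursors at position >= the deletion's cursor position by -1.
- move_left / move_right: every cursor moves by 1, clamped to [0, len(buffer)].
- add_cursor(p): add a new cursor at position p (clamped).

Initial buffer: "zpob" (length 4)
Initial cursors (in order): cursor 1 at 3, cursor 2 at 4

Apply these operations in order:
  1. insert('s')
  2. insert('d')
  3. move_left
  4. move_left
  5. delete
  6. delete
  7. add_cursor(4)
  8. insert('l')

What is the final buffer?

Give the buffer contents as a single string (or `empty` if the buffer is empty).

Answer: zlslsdl

Derivation:
After op 1 (insert('s')): buffer="zposbs" (len 6), cursors c1@4 c2@6, authorship ...1.2
After op 2 (insert('d')): buffer="zposdbsd" (len 8), cursors c1@5 c2@8, authorship ...11.22
After op 3 (move_left): buffer="zposdbsd" (len 8), cursors c1@4 c2@7, authorship ...11.22
After op 4 (move_left): buffer="zposdbsd" (len 8), cursors c1@3 c2@6, authorship ...11.22
After op 5 (delete): buffer="zpsdsd" (len 6), cursors c1@2 c2@4, authorship ..1122
After op 6 (delete): buffer="zssd" (len 4), cursors c1@1 c2@2, authorship .122
After op 7 (add_cursor(4)): buffer="zssd" (len 4), cursors c1@1 c2@2 c3@4, authorship .122
After op 8 (insert('l')): buffer="zlslsdl" (len 7), cursors c1@2 c2@4 c3@7, authorship .112223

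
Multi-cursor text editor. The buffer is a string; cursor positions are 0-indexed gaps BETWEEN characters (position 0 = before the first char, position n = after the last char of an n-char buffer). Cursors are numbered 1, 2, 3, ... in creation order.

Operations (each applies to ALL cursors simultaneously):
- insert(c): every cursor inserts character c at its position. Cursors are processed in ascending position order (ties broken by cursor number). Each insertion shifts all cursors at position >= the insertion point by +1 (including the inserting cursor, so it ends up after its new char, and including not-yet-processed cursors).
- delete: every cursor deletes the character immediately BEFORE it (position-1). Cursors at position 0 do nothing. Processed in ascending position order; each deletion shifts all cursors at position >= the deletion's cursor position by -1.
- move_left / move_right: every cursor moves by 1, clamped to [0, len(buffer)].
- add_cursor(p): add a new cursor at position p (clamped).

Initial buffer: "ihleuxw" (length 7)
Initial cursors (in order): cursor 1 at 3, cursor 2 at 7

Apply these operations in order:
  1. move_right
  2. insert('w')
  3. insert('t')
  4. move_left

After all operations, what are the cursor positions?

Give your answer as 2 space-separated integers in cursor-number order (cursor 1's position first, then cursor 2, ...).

After op 1 (move_right): buffer="ihleuxw" (len 7), cursors c1@4 c2@7, authorship .......
After op 2 (insert('w')): buffer="ihlewuxww" (len 9), cursors c1@5 c2@9, authorship ....1...2
After op 3 (insert('t')): buffer="ihlewtuxwwt" (len 11), cursors c1@6 c2@11, authorship ....11...22
After op 4 (move_left): buffer="ihlewtuxwwt" (len 11), cursors c1@5 c2@10, authorship ....11...22

Answer: 5 10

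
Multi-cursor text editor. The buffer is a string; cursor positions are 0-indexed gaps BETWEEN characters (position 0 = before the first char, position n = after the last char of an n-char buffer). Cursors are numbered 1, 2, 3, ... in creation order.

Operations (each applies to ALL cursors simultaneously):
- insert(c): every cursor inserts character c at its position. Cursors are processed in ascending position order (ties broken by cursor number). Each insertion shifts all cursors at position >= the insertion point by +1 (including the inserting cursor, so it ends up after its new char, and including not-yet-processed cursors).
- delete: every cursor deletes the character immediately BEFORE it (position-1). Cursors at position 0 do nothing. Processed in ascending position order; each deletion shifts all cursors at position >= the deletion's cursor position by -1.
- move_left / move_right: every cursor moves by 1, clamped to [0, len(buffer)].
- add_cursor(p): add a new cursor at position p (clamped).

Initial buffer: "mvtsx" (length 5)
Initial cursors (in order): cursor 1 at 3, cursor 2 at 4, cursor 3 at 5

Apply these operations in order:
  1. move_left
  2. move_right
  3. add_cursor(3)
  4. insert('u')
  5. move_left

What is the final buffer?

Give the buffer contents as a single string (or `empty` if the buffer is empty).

Answer: mvtuusuxu

Derivation:
After op 1 (move_left): buffer="mvtsx" (len 5), cursors c1@2 c2@3 c3@4, authorship .....
After op 2 (move_right): buffer="mvtsx" (len 5), cursors c1@3 c2@4 c3@5, authorship .....
After op 3 (add_cursor(3)): buffer="mvtsx" (len 5), cursors c1@3 c4@3 c2@4 c3@5, authorship .....
After op 4 (insert('u')): buffer="mvtuusuxu" (len 9), cursors c1@5 c4@5 c2@7 c3@9, authorship ...14.2.3
After op 5 (move_left): buffer="mvtuusuxu" (len 9), cursors c1@4 c4@4 c2@6 c3@8, authorship ...14.2.3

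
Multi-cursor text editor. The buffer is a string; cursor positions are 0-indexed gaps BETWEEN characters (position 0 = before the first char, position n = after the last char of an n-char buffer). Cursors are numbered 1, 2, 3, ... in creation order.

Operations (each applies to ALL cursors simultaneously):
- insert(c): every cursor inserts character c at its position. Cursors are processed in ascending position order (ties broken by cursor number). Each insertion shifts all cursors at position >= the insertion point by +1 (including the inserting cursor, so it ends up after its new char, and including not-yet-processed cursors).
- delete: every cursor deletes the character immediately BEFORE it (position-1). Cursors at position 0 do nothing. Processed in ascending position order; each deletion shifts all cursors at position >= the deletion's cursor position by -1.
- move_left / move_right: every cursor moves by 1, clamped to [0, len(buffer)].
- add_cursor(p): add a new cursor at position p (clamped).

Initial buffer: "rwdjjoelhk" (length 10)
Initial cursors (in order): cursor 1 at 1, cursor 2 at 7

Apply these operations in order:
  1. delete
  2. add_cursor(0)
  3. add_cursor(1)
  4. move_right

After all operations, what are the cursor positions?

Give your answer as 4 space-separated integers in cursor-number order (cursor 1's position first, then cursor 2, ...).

Answer: 1 6 1 2

Derivation:
After op 1 (delete): buffer="wdjjolhk" (len 8), cursors c1@0 c2@5, authorship ........
After op 2 (add_cursor(0)): buffer="wdjjolhk" (len 8), cursors c1@0 c3@0 c2@5, authorship ........
After op 3 (add_cursor(1)): buffer="wdjjolhk" (len 8), cursors c1@0 c3@0 c4@1 c2@5, authorship ........
After op 4 (move_right): buffer="wdjjolhk" (len 8), cursors c1@1 c3@1 c4@2 c2@6, authorship ........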